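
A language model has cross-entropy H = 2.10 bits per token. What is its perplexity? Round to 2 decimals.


Perplexity formula: PP = 2^H
H = 2.10
PP = 2^2.10
Decompose: 2^2.10 = 2^2 * 2^0.10
2^2 = 4, 2^0.10 ~ 1.0717735
PP ~ 4 * 1.0717735 = 4.2870940
Rounded to 2 decimals: 4.29

4.29


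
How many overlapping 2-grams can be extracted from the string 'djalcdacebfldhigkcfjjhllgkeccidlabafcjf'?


String 'djalcdacebfldhigkcfjjhllgkeccidlabafcjf' has length L = 39.
Number of overlapping n-grams = L - n + 1
Substituting: 39 - 2 + 1 = 38

38


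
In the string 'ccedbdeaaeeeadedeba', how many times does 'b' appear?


Scanning 'ccedbdeaaeeeadedeba' for 'b':
  Position 4: 'b' -> MATCH (count: 1)
  Position 17: 'b' -> MATCH (count: 2)
Total occurrences of 'b': 2

2


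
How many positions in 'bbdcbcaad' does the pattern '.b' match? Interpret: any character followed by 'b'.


Pattern: .b means any character followed by 'b'.
Scanning 'bbdcbcaad' position-by-position:
  Pos 0: window 'bb' -> MATCH
  Pos 1: window 'bd' -> no
  Pos 2: window 'dc' -> no
  Pos 3: window 'cb' -> MATCH
  Pos 4: window 'bc' -> no
  Pos 5: window 'ca' -> no
  Pos 6: window 'aa' -> no
  Pos 7: window 'ad' -> no
  Pos 8: window 'd' -> no
Total matches: 2

2


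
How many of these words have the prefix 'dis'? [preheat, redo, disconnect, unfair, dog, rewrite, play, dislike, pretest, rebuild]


Checking each word for prefix 'dis':
  'preheat' -> no (count: 0)
  'redo' -> no (count: 0)
  'disconnect' -> YES, starts with 'dis' (count: 1)
  'unfair' -> no (count: 1)
  'dog' -> no (count: 1)
  'rewrite' -> no (count: 1)
  'play' -> no (count: 1)
  'dislike' -> YES, starts with 'dis' (count: 2)
  'pretest' -> no (count: 2)
  'rebuild' -> no (count: 2)
Total with prefix 'dis': 2

2


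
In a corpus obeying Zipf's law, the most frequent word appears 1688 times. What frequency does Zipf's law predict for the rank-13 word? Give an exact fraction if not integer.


Zipf's law: freq(rank) = f1 / rank
f1 = 1688, rank = 13
freq = 1688 / 13
GCD(1688, 13) = 1
Simplified: 1688/13

1688/13


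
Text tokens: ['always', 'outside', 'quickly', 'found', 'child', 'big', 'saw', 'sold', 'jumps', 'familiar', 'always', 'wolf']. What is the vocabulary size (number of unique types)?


Listing all tokens and tracking unique types:
  Token 1: 'always' -> NEW (unique so far: 1)
  Token 2: 'outside' -> NEW (unique so far: 2)
  Token 3: 'quickly' -> NEW (unique so far: 3)
  Token 4: 'found' -> NEW (unique so far: 4)
  Token 5: 'child' -> NEW (unique so far: 5)
  Token 6: 'big' -> NEW (unique so far: 6)
  Token 7: 'saw' -> NEW (unique so far: 7)
  Token 8: 'sold' -> NEW (unique so far: 8)
  Token 9: 'jumps' -> NEW (unique so far: 9)
  Token 10: 'familiar' -> NEW (unique so far: 10)
  Token 11: 'always' -> duplicate (unique so far: 10)
  Token 12: 'wolf' -> NEW (unique so far: 11)
Unique types: ('always', 'big', 'child', 'familiar', 'found', 'jumps', 'outside', 'quickly', 'saw', 'sold', 'wolf')
Vocabulary size: 11

11


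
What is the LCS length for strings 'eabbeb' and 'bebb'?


DP table for LCS of 'eabbeb' and 'bebb':
       b  e  b  b
    0  0  0  0  0
  e 0  0  1  1  1
  a 0  0  1  1  1
  b 0  1  1  2  2
  b 0  1  1  2  3
  e 0  1  2  2  3
  b 0  1  2  3  3
LCS: 'ebb'
LCS length = 3

3


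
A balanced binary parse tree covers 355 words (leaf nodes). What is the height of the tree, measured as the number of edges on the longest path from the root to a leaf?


In a balanced binary tree with n leaves the deepest leaf is ceil(log2(n)) edges below the root.
log2(355) = 8.4717
ceil(8.4717) = 9
height (edges) = 9

9


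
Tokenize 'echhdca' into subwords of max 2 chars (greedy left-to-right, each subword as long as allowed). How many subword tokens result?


'echhdca' has 7 characters.
Chunking with max size 2:
  Chunk 1: 'ec' (positions 0-1)
  Chunk 2: 'hh' (positions 2-3)
  Chunk 3: 'dc' (positions 4-5)
  Chunk 4: 'a' (positions 6-6)
Total chunks: ceil(7 / 2) = 4

4


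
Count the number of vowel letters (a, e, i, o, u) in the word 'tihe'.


Scanning each character of 'tihe':
  Position 1: 't' -> consonant (running count: 0)
  Position 2: 'i' -> vowel (running count: 1)
  Position 3: 'h' -> consonant (running count: 1)
  Position 4: 'e' -> vowel (running count: 2)
Total vowels: 2

2


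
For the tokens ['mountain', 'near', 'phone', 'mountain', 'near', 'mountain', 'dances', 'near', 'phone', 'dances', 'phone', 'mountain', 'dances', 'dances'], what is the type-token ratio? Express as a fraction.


Tokens: 14
Unique types: ('dances', 'mountain', 'near', 'phone') = 4
TTR = 4/14
Simplify: divide both by 2 -> 2/7
TTR = 2/7

2/7


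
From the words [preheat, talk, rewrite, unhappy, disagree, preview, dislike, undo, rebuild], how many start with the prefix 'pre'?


Checking each word for prefix 'pre':
  'preheat' -> YES, starts with 'pre' (count: 1)
  'talk' -> no (count: 1)
  'rewrite' -> no (count: 1)
  'unhappy' -> no (count: 1)
  'disagree' -> no (count: 1)
  'preview' -> YES, starts with 'pre' (count: 2)
  'dislike' -> no (count: 2)
  'undo' -> no (count: 2)
  'rebuild' -> no (count: 2)
Total with prefix 'pre': 2

2


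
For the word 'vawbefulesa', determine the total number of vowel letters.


Scanning each character of 'vawbefulesa':
  Position 1: 'v' -> consonant (running count: 0)
  Position 2: 'a' -> vowel (running count: 1)
  Position 3: 'w' -> consonant (running count: 1)
  Position 4: 'b' -> consonant (running count: 1)
  Position 5: 'e' -> vowel (running count: 2)
  Position 6: 'f' -> consonant (running count: 2)
  Position 7: 'u' -> vowel (running count: 3)
  Position 8: 'l' -> consonant (running count: 3)
  Position 9: 'e' -> vowel (running count: 4)
  Position 10: 's' -> consonant (running count: 4)
  Position 11: 'a' -> vowel (running count: 5)
Total vowels: 5

5


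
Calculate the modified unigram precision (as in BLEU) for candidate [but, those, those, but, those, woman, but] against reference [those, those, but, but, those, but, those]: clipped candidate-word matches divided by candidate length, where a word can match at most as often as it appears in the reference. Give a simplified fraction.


Reference word counts: {'but': 3, 'those': 4}
Checking each candidate word (with clipping):
  'but' -> in reference (ref count 3, used 1/3) -> match (matches: 1)
  'those' -> in reference (ref count 4, used 1/4) -> match (matches: 2)
  'those' -> in reference (ref count 4, used 2/4) -> match (matches: 3)
  'but' -> in reference (ref count 3, used 2/3) -> match (matches: 4)
  'those' -> in reference (ref count 4, used 3/4) -> match (matches: 5)
  'woman' -> not in reference -> no match (matches: 5)
  'but' -> in reference (ref count 3, used 3/3) -> match (matches: 6)
Clipped matches: 6, Candidate length: 7
Precision = 6/7

6/7


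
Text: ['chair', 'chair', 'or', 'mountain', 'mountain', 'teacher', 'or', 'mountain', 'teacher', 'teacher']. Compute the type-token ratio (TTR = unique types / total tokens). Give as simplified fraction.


Tokens: 10
Unique types: ('chair', 'mountain', 'or', 'teacher') = 4
TTR = 4/10
Simplify: divide both by 2 -> 2/5
TTR = 2/5

2/5


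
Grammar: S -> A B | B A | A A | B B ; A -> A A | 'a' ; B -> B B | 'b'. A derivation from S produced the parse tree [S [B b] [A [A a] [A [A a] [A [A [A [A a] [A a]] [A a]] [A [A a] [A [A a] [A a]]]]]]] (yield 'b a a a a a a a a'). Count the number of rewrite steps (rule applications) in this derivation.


Every bracketed nonterminal node [X ...] in the tree is produced by exactly one rule application.
Reading the tree off as a leftmost derivation:
  Step 1: S  =>  B A   (applied S -> B A)
  Step 2: B A  =>  b A   (applied B -> b)
  Step 3: b A  =>  b A A   (applied A -> A A)
  Step 4: b A A  =>  b a A   (applied A -> a)
  Step 5: b a A  =>  b a A A   (applied A -> A A)
  Step 6: b a A A  =>  b a a A   (applied A -> a)
  Step 7: b a a A  =>  b a a A A   (applied A -> A A)
  Step 8: b a a A A  =>  b a a A A A   (applied A -> A A)
  Step 9: b a a A A A  =>  b a a A A A A   (applied A -> A A)
  Step 10: b a a A A A A  =>  b a a a A A A   (applied A -> a)
  Step 11: b a a a A A A  =>  b a a a a A A   (applied A -> a)
  Step 12: b a a a a A A  =>  b a a a a a A   (applied A -> a)
  Step 13: b a a a a a A  =>  b a a a a a A A   (applied A -> A A)
  Step 14: b a a a a a A A  =>  b a a a a a a A   (applied A -> a)
  Step 15: b a a a a a a A  =>  b a a a a a a A A   (applied A -> A A)
  Step 16: b a a a a a a A A  =>  b a a a a a a a A   (applied A -> a)
  Step 17: b a a a a a a a A  =>  b a a a a a a a a   (applied A -> a)
Final yield: b a a a a a a a a
Total rewrite steps: 17

17


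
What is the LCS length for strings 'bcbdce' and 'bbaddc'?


DP table for LCS of 'bcbdce' and 'bbaddc':
       b  b  a  d  d  c
    0  0  0  0  0  0  0
  b 0  1  1  1  1  1  1
  c 0  1  1  1  1  1  2
  b 0  1  2  2  2  2  2
  d 0  1  2  2  3  3  3
  c 0  1  2  2  3  3  4
  e 0  1  2  2  3  3  4
LCS: 'bbdc'
LCS length = 4

4


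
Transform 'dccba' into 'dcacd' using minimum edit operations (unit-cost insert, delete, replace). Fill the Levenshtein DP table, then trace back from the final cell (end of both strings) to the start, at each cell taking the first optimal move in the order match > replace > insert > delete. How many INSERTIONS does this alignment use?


Edit distance = 3. Backtracking from cell (5, 5) with preference match > replace > insert > delete,
then listing the resulting alignment 'dccba' -> 'dcacd' left to right:
  Step 1: keep 'd'
  Step 2: keep 'c'
  Step 3: replace c->a
  Step 4: replace b->c
  Step 5: replace a->d
Total insertions: 0

0


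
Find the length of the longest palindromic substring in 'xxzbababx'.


Scanning 'xxzbababx' for palindromic substrings.
Substring at positions 3-7: 'babab'.
Check: reverse('babab') = 'babab' -> palindrome confirmed.
Neighbouring characters ('z' / 'x') break symmetry, so it cannot extend further.
No longer palindromic substring exists; longest length = 5

5


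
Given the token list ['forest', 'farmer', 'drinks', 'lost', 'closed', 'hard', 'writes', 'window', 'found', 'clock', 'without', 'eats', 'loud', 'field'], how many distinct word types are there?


Listing all tokens and tracking unique types:
  Token 1: 'forest' -> NEW (unique so far: 1)
  Token 2: 'farmer' -> NEW (unique so far: 2)
  Token 3: 'drinks' -> NEW (unique so far: 3)
  Token 4: 'lost' -> NEW (unique so far: 4)
  Token 5: 'closed' -> NEW (unique so far: 5)
  Token 6: 'hard' -> NEW (unique so far: 6)
  Token 7: 'writes' -> NEW (unique so far: 7)
  Token 8: 'window' -> NEW (unique so far: 8)
  Token 9: 'found' -> NEW (unique so far: 9)
  Token 10: 'clock' -> NEW (unique so far: 10)
  Token 11: 'without' -> NEW (unique so far: 11)
  Token 12: 'eats' -> NEW (unique so far: 12)
  Token 13: 'loud' -> NEW (unique so far: 13)
  Token 14: 'field' -> NEW (unique so far: 14)
Unique types: ('clock', 'closed', 'drinks', 'eats', 'farmer', 'field', 'forest', 'found', 'hard', 'lost', 'loud', 'window', 'without', 'writes')
Vocabulary size: 14

14


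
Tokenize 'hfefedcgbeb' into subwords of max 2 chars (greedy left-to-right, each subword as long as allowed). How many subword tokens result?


'hfefedcgbeb' has 11 characters.
Chunking with max size 2:
  Chunk 1: 'hf' (positions 0-1)
  Chunk 2: 'ef' (positions 2-3)
  Chunk 3: 'ed' (positions 4-5)
  Chunk 4: 'cg' (positions 6-7)
  Chunk 5: 'be' (positions 8-9)
  Chunk 6: 'b' (positions 10-10)
Total chunks: ceil(11 / 2) = 6

6


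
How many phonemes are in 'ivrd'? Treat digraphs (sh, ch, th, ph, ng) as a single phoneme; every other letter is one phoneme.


Parsing 'ivrd' greedily, digraphs first:
  'i' -> vowel phoneme (phonemes so far: 1)
  'v' -> consonant phoneme (phonemes so far: 2)
  'r' -> consonant phoneme (phonemes so far: 3)
  'd' -> consonant phoneme (phonemes so far: 4)
Total phonemes: 4

4


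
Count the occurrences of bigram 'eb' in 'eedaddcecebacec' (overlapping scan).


Scanning 'eedaddcecebacec' for bigram 'eb':
  Position 0: 'ee' -> no
  Position 1: 'ed' -> no
  Position 2: 'da' -> no
  Position 3: 'ad' -> no
  Position 4: 'dd' -> no
  Position 5: 'dc' -> no
  Position 6: 'ce' -> no
  Position 7: 'ec' -> no
  Position 8: 'ce' -> no
  Position 9: 'eb' -> MATCH
  Position 10: 'ba' -> no
  Position 11: 'ac' -> no
  Position 12: 'ce' -> no
  Position 13: 'ec' -> no
Total matches: 1

1


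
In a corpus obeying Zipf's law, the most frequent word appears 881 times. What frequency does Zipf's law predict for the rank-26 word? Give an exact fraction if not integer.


Zipf's law: freq(rank) = f1 / rank
f1 = 881, rank = 26
freq = 881 / 26
GCD(881, 26) = 1
Simplified: 881/26

881/26


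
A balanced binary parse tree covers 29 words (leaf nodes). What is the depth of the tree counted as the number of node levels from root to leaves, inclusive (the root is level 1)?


In a balanced binary tree with n leaves the deepest leaf is ceil(log2(n)) edges below the root,
so counting node levels inclusive of root and leaves gives ceil(log2(n)) + 1 levels.
log2(29) = 4.8580
ceil(4.8580) = 5
levels = 5 + 1 = 6

6


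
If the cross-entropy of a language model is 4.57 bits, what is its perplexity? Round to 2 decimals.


Perplexity formula: PP = 2^H
H = 4.57
PP = 2^4.57
Decompose: 2^4.57 = 2^4 * 2^0.57
2^4 = 16, 2^0.57 ~ 1.4845236
PP ~ 16 * 1.4845236 = 23.7523776
Rounded to 2 decimals: 23.75

23.75


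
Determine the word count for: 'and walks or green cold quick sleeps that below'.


Counting words by splitting on spaces:
  Word 1: 'and'
  Word 2: 'walks'
  Word 3: 'or'
  Word 4: 'green'
  Word 5: 'cold'
  Word 6: 'quick'
  Word 7: 'sleeps'
  Word 8: 'that'
  Word 9: 'below'
Total words: 9

9


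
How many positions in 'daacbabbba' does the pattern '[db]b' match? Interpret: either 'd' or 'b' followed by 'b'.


Pattern: [db]b means either 'd' or 'b' followed by 'b'.
Scanning 'daacbabbba' position-by-position:
  Pos 0: window 'da' -> no
  Pos 1: window 'aa' -> no
  Pos 2: window 'ac' -> no
  Pos 3: window 'cb' -> no
  Pos 4: window 'ba' -> no
  Pos 5: window 'ab' -> no
  Pos 6: window 'bb' -> MATCH
  Pos 7: window 'bb' -> MATCH
  Pos 8: window 'ba' -> no
  Pos 9: window 'a' -> no
Total matches: 2

2


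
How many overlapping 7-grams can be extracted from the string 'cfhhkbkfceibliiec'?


String 'cfhhkbkfceibliiec' has length L = 17.
Number of overlapping n-grams = L - n + 1
Substituting: 17 - 7 + 1 = 11

11


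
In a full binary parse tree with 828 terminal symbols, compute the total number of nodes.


Leaf nodes (terminals): 828
Internal nodes = n - 1 = 828 - 1 = 827
Total = leaves + internal = 828 + 827 = 1655

1655


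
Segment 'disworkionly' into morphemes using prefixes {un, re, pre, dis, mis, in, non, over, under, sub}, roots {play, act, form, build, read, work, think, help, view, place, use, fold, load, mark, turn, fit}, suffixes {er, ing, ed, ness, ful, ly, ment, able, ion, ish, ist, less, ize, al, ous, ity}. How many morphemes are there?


Segmenting 'disworkionly' against the inventory:
  'dis' -> prefix (morpheme 1)
  'work' -> root (morpheme 2)
  'ion' -> suffix (morpheme 3)
  'ly' -> suffix (morpheme 4)
Total morphemes: 4

4


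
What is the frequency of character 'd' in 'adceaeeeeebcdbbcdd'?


Scanning 'adceaeeeeebcdbbcdd' for 'd':
  Position 1: 'd' -> MATCH (count: 1)
  Position 12: 'd' -> MATCH (count: 2)
  Position 16: 'd' -> MATCH (count: 3)
  Position 17: 'd' -> MATCH (count: 4)
Total occurrences of 'd': 4

4


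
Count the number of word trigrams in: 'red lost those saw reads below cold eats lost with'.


Word trigrams from [10] words:
  Trigram 1: (red lost those)
  Trigram 2: (lost those saw)
  Trigram 3: (those saw reads)
  Trigram 4: (saw reads below)
  Trigram 5: (reads below cold)
  Trigram 6: (below cold eats)
  Trigram 7: (cold eats lost)
  Trigram 8: (eats lost with)
Total word trigrams: 10 - 2 = 8

8


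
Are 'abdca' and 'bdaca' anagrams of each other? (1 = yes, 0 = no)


Sort characters of 'abdca': 'aabcd'
Sort characters of 'bdaca': 'aabcd'
Sorted forms match -> they ARE anagrams
Result: 1

1


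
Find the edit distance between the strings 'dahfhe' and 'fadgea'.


Building DP table for s1='dahfhe' (len 6) and s2='fadgea' (len 6):
       f  a  d  g  e  a
    0  1  2  3  4  5  6
  d 1  1  2  2  3  4  5
  a 2  2  1  2  3  4  4
  h 3  3  2  2  3  4  5
  f 4  3  3  3  3  4  5
  h 5  4  4  4  4  4  5
  e 6  5  5  5  5  4  5
Edit distance = dp[6][6] = 5

5


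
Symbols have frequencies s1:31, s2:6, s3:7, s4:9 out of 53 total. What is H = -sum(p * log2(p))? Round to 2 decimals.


Computing entropy H = -sum(p_i * log2(p_i)):
  s1: p = 31/53 = 0.5849, -p*log2(p) = 0.4526
  s2: p = 6/53 = 0.1132, -p*log2(p) = 0.3558
  s3: p = 7/53 = 0.1321, -p*log2(p) = 0.3857
  s4: p = 9/53 = 0.1698, -p*log2(p) = 0.4344
H = sum of terms = 1.6285
Rounded to 2 decimals: 1.63

1.63


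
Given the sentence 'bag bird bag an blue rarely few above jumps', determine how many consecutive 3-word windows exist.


Word trigrams from [9] words:
  Trigram 1: (bag bird bag)
  Trigram 2: (bird bag an)
  Trigram 3: (bag an blue)
  Trigram 4: (an blue rarely)
  Trigram 5: (blue rarely few)
  Trigram 6: (rarely few above)
  Trigram 7: (few above jumps)
Total word trigrams: 9 - 2 = 7

7


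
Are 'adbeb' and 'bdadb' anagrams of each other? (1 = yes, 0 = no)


Sort characters of 'adbeb': 'abbde'
Sort characters of 'bdadb': 'abbdd'
Sorted forms differ -> they are NOT anagrams
Result: 0

0


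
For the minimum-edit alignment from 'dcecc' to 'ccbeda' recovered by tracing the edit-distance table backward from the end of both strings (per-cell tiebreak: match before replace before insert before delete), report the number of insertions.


Edit distance = 4. Backtracking from cell (5, 6) with preference match > replace > insert > delete,
then listing the resulting alignment 'dcecc' -> 'ccbeda' left to right:
  Step 1: replace d->c
  Step 2: keep 'c'
  Step 3: insert 'b' [insertion #1]
  Step 4: keep 'e'
  Step 5: replace c->d
  Step 6: replace c->a
Total insertions: 1

1


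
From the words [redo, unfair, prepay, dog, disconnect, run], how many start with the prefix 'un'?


Checking each word for prefix 'un':
  'redo' -> no (count: 0)
  'unfair' -> YES, starts with 'un' (count: 1)
  'prepay' -> no (count: 1)
  'dog' -> no (count: 1)
  'disconnect' -> no (count: 1)
  'run' -> no (count: 1)
Total with prefix 'un': 1

1


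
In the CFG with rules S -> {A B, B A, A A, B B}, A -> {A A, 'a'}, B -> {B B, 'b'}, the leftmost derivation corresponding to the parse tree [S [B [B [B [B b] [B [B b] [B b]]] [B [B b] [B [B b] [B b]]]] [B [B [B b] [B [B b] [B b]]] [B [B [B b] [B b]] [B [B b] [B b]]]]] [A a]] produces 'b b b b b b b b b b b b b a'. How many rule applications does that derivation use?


Every bracketed nonterminal node [X ...] in the tree is produced by exactly one rule application.
Reading the tree off as a leftmost derivation:
  Step 1: S  =>  B A   (applied S -> B A)
  Step 2: B A  =>  B B A   (applied B -> B B)
  Step 3: B B A  =>  B B B A   (applied B -> B B)
  Step 4: B B B A  =>  B B B B A   (applied B -> B B)
  Step 5: B B B B A  =>  b B B B A   (applied B -> b)
  Step 6: b B B B A  =>  b B B B B A   (applied B -> B B)
  Step 7: b B B B B A  =>  b b B B B A   (applied B -> b)
  Step 8: b b B B B A  =>  b b b B B A   (applied B -> b)
  Step 9: b b b B B A  =>  b b b B B B A   (applied B -> B B)
  Step 10: b b b B B B A  =>  b b b b B B A   (applied B -> b)
  Step 11: b b b b B B A  =>  b b b b B B B A   (applied B -> B B)
  Step 12: b b b b B B B A  =>  b b b b b B B A   (applied B -> b)
  Step 13: b b b b b B B A  =>  b b b b b b B A   (applied B -> b)
  Step 14: b b b b b b B A  =>  b b b b b b B B A   (applied B -> B B)
  Step 15: b b b b b b B B A  =>  b b b b b b B B B A   (applied B -> B B)
  Step 16: b b b b b b B B B A  =>  b b b b b b b B B A   (applied B -> b)
  Step 17: b b b b b b b B B A  =>  b b b b b b b B B B A   (applied B -> B B)
  Step 18: b b b b b b b B B B A  =>  b b b b b b b b B B A   (applied B -> b)
  Step 19: b b b b b b b b B B A  =>  b b b b b b b b b B A   (applied B -> b)
  Step 20: b b b b b b b b b B A  =>  b b b b b b b b b B B A   (applied B -> B B)
  Step 21: b b b b b b b b b B B A  =>  b b b b b b b b b B B B A   (applied B -> B B)
  Step 22: b b b b b b b b b B B B A  =>  b b b b b b b b b b B B A   (applied B -> b)
  Step 23: b b b b b b b b b b B B A  =>  b b b b b b b b b b b B A   (applied B -> b)
  Step 24: b b b b b b b b b b b B A  =>  b b b b b b b b b b b B B A   (applied B -> B B)
  Step 25: b b b b b b b b b b b B B A  =>  b b b b b b b b b b b b B A   (applied B -> b)
  Step 26: b b b b b b b b b b b b B A  =>  b b b b b b b b b b b b b A   (applied B -> b)
  Step 27: b b b b b b b b b b b b b A  =>  b b b b b b b b b b b b b a   (applied A -> a)
Final yield: b b b b b b b b b b b b b a
Total rewrite steps: 27

27


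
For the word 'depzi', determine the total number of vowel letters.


Scanning each character of 'depzi':
  Position 1: 'd' -> consonant (running count: 0)
  Position 2: 'e' -> vowel (running count: 1)
  Position 3: 'p' -> consonant (running count: 1)
  Position 4: 'z' -> consonant (running count: 1)
  Position 5: 'i' -> vowel (running count: 2)
Total vowels: 2

2


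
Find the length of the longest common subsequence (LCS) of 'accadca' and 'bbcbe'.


DP table for LCS of 'accadca' and 'bbcbe':
       b  b  c  b  e
    0  0  0  0  0  0
  a 0  0  0  0  0  0
  c 0  0  0  1  1  1
  c 0  0  0  1  1  1
  a 0  0  0  1  1  1
  d 0  0  0  1  1  1
  c 0  0  0  1  1  1
  a 0  0  0  1  1  1
LCS: 'c'
LCS length = 1

1


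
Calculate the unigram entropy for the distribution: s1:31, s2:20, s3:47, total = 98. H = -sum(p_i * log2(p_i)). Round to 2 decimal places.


Computing entropy H = -sum(p_i * log2(p_i)):
  s1: p = 31/98 = 0.3163, -p*log2(p) = 0.5253
  s2: p = 20/98 = 0.2041, -p*log2(p) = 0.4679
  s3: p = 47/98 = 0.4796, -p*log2(p) = 0.5084
H = sum of terms = 1.5016
Rounded to 2 decimals: 1.50

1.50


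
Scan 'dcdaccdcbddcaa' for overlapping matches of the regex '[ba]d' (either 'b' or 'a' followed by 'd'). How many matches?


Pattern: [ba]d means either 'b' or 'a' followed by 'd'.
Scanning 'dcdaccdcbddcaa' position-by-position:
  Pos 0: window 'dc' -> no
  Pos 1: window 'cd' -> no
  Pos 2: window 'da' -> no
  Pos 3: window 'ac' -> no
  Pos 4: window 'cc' -> no
  Pos 5: window 'cd' -> no
  Pos 6: window 'dc' -> no
  Pos 7: window 'cb' -> no
  Pos 8: window 'bd' -> MATCH
  Pos 9: window 'dd' -> no
  Pos 10: window 'dc' -> no
  Pos 11: window 'ca' -> no
  Pos 12: window 'aa' -> no
  Pos 13: window 'a' -> no
Total matches: 1

1


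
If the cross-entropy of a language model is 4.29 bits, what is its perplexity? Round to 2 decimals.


Perplexity formula: PP = 2^H
H = 4.29
PP = 2^4.29
Decompose: 2^4.29 = 2^4 * 2^0.29
2^4 = 16, 2^0.29 ~ 1.2226403
PP ~ 16 * 1.2226403 = 19.5622448
Rounded to 2 decimals: 19.56

19.56


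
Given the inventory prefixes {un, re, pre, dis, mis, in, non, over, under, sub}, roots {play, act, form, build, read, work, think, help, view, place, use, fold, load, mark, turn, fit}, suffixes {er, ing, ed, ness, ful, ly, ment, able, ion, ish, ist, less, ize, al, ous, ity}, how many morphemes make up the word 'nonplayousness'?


Segmenting 'nonplayousness' against the inventory:
  'non' -> prefix (morpheme 1)
  'play' -> root (morpheme 2)
  'ous' -> suffix (morpheme 3)
  'ness' -> suffix (morpheme 4)
Total morphemes: 4

4


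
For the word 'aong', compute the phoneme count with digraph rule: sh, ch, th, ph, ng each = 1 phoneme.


Parsing 'aong' greedily, digraphs first:
  'a' -> vowel phoneme (phonemes so far: 1)
  'o' -> vowel phoneme (phonemes so far: 2)
  'ng' -> digraph (1 consonant phoneme) (phonemes so far: 3)
Total phonemes: 3

3


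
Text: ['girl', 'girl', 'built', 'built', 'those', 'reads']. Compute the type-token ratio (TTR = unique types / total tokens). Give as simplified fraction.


Tokens: 6
Unique types: ('built', 'girl', 'reads', 'those') = 4
TTR = 4/6
Simplify: divide both by 2 -> 2/3
TTR = 2/3

2/3


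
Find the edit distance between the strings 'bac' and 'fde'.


Building DP table for s1='bac' (len 3) and s2='fde' (len 3):
       f  d  e
    0  1  2  3
  b 1  1  2  3
  a 2  2  2  3
  c 3  3  3  3
Edit distance = dp[3][3] = 3

3


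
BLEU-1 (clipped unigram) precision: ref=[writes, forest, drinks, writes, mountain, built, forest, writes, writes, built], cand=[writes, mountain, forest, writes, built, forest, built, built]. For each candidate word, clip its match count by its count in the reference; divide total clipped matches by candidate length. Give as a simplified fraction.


Reference word counts: {'built': 2, 'drinks': 1, 'forest': 2, 'mountain': 1, 'writes': 4}
Checking each candidate word (with clipping):
  'writes' -> in reference (ref count 4, used 1/4) -> match (matches: 1)
  'mountain' -> in reference (ref count 1, used 1/1) -> match (matches: 2)
  'forest' -> in reference (ref count 2, used 1/2) -> match (matches: 3)
  'writes' -> in reference (ref count 4, used 2/4) -> match (matches: 4)
  'built' -> in reference (ref count 2, used 1/2) -> match (matches: 5)
  'forest' -> in reference (ref count 2, used 2/2) -> match (matches: 6)
  'built' -> in reference (ref count 2, used 2/2) -> match (matches: 7)
  'built' -> ref count 2 already used up (2/2) -> clipped, no match (matches: 7)
Clipped matches: 7, Candidate length: 8
Precision = 7/8

7/8


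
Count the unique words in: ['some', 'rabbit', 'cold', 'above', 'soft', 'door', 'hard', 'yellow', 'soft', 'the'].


Listing all tokens and tracking unique types:
  Token 1: 'some' -> NEW (unique so far: 1)
  Token 2: 'rabbit' -> NEW (unique so far: 2)
  Token 3: 'cold' -> NEW (unique so far: 3)
  Token 4: 'above' -> NEW (unique so far: 4)
  Token 5: 'soft' -> NEW (unique so far: 5)
  Token 6: 'door' -> NEW (unique so far: 6)
  Token 7: 'hard' -> NEW (unique so far: 7)
  Token 8: 'yellow' -> NEW (unique so far: 8)
  Token 9: 'soft' -> duplicate (unique so far: 8)
  Token 10: 'the' -> NEW (unique so far: 9)
Unique types: ('above', 'cold', 'door', 'hard', 'rabbit', 'soft', 'some', 'the', 'yellow')
Vocabulary size: 9

9


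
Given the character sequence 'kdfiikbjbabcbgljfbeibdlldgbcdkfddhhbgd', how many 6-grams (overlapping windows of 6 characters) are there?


String 'kdfiikbjbabcbgljfbeibdlldgbcdkfddhhbgd' has length L = 38.
Number of overlapping n-grams = L - n + 1
Substituting: 38 - 6 + 1 = 33

33


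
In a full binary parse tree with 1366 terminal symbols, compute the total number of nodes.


Leaf nodes (terminals): 1366
Internal nodes = n - 1 = 1366 - 1 = 1365
Total = leaves + internal = 1366 + 1365 = 2731

2731


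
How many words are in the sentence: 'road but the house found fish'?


Counting words by splitting on spaces:
  Word 1: 'road'
  Word 2: 'but'
  Word 3: 'the'
  Word 4: 'house'
  Word 5: 'found'
  Word 6: 'fish'
Total words: 6

6


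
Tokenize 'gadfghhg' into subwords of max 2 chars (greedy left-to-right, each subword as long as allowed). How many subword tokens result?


'gadfghhg' has 8 characters.
Chunking with max size 2:
  Chunk 1: 'ga' (positions 0-1)
  Chunk 2: 'df' (positions 2-3)
  Chunk 3: 'gh' (positions 4-5)
  Chunk 4: 'hg' (positions 6-7)
Total chunks: ceil(8 / 2) = 4

4


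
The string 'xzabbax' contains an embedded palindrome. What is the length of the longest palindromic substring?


Scanning 'xzabbax' for palindromic substrings.
Substring at positions 2-5: 'abba'.
Check: reverse('abba') = 'abba' -> palindrome confirmed.
Neighbouring characters ('z' / 'x') break symmetry, so it cannot extend further.
No longer palindromic substring exists; longest length = 4

4


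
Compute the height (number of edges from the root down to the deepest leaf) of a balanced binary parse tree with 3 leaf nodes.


In a balanced binary tree with n leaves the deepest leaf is ceil(log2(n)) edges below the root.
log2(3) = 1.5850
ceil(1.5850) = 2
height (edges) = 2

2


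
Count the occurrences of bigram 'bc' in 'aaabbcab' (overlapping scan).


Scanning 'aaabbcab' for bigram 'bc':
  Position 0: 'aa' -> no
  Position 1: 'aa' -> no
  Position 2: 'ab' -> no
  Position 3: 'bb' -> no
  Position 4: 'bc' -> MATCH
  Position 5: 'ca' -> no
  Position 6: 'ab' -> no
Total matches: 1

1


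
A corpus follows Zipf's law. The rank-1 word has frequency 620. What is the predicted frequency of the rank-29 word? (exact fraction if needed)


Zipf's law: freq(rank) = f1 / rank
f1 = 620, rank = 29
freq = 620 / 29
GCD(620, 29) = 1
Simplified: 620/29

620/29


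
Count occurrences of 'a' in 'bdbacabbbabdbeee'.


Scanning 'bdbacabbbabdbeee' for 'a':
  Position 3: 'a' -> MATCH (count: 1)
  Position 5: 'a' -> MATCH (count: 2)
  Position 9: 'a' -> MATCH (count: 3)
Total occurrences of 'a': 3

3


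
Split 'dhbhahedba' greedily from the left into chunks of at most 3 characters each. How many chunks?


'dhbhahedba' has 10 characters.
Chunking with max size 3:
  Chunk 1: 'dhb' (positions 0-2)
  Chunk 2: 'hah' (positions 3-5)
  Chunk 3: 'edb' (positions 6-8)
  Chunk 4: 'a' (positions 9-9)
Total chunks: ceil(10 / 3) = 4

4


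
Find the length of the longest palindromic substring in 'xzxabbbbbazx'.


Scanning 'xzxabbbbbazx' for palindromic substrings.
Substring at positions 3-9: 'abbbbba'.
Check: reverse('abbbbba') = 'abbbbba' -> palindrome confirmed.
Neighbouring characters ('x' / 'z') break symmetry, so it cannot extend further.
No longer palindromic substring exists; longest length = 7

7


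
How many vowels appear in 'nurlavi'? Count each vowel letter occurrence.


Scanning each character of 'nurlavi':
  Position 1: 'n' -> consonant (running count: 0)
  Position 2: 'u' -> vowel (running count: 1)
  Position 3: 'r' -> consonant (running count: 1)
  Position 4: 'l' -> consonant (running count: 1)
  Position 5: 'a' -> vowel (running count: 2)
  Position 6: 'v' -> consonant (running count: 2)
  Position 7: 'i' -> vowel (running count: 3)
Total vowels: 3

3


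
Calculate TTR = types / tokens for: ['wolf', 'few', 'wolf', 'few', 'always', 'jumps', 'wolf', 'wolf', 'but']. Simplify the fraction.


Tokens: 9
Unique types: ('always', 'but', 'few', 'jumps', 'wolf') = 5
TTR = 5/9
Already in lowest terms.

5/9


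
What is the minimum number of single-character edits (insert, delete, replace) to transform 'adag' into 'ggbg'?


Building DP table for s1='adag' (len 4) and s2='ggbg' (len 4):
       g  g  b  g
    0  1  2  3  4
  a 1  1  2  3  4
  d 2  2  2  3  4
  a 3  3  3  3  4
  g 4  3  3  4  3
Edit distance = dp[4][4] = 3

3


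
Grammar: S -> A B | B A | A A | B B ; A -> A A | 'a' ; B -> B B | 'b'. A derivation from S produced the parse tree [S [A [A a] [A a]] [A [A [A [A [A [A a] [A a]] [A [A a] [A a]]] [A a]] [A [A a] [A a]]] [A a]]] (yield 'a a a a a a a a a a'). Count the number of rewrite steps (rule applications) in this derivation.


Every bracketed nonterminal node [X ...] in the tree is produced by exactly one rule application.
Reading the tree off as a leftmost derivation:
  Step 1: S  =>  A A   (applied S -> A A)
  Step 2: A A  =>  A A A   (applied A -> A A)
  Step 3: A A A  =>  a A A   (applied A -> a)
  Step 4: a A A  =>  a a A   (applied A -> a)
  Step 5: a a A  =>  a a A A   (applied A -> A A)
  Step 6: a a A A  =>  a a A A A   (applied A -> A A)
  Step 7: a a A A A  =>  a a A A A A   (applied A -> A A)
  Step 8: a a A A A A  =>  a a A A A A A   (applied A -> A A)
  Step 9: a a A A A A A  =>  a a A A A A A A   (applied A -> A A)
  Step 10: a a A A A A A A  =>  a a a A A A A A   (applied A -> a)
  Step 11: a a a A A A A A  =>  a a a a A A A A   (applied A -> a)
  Step 12: a a a a A A A A  =>  a a a a A A A A A   (applied A -> A A)
  Step 13: a a a a A A A A A  =>  a a a a a A A A A   (applied A -> a)
  Step 14: a a a a a A A A A  =>  a a a a a a A A A   (applied A -> a)
  Step 15: a a a a a a A A A  =>  a a a a a a a A A   (applied A -> a)
  Step 16: a a a a a a a A A  =>  a a a a a a a A A A   (applied A -> A A)
  Step 17: a a a a a a a A A A  =>  a a a a a a a a A A   (applied A -> a)
  Step 18: a a a a a a a a A A  =>  a a a a a a a a a A   (applied A -> a)
  Step 19: a a a a a a a a a A  =>  a a a a a a a a a a   (applied A -> a)
Final yield: a a a a a a a a a a
Total rewrite steps: 19

19


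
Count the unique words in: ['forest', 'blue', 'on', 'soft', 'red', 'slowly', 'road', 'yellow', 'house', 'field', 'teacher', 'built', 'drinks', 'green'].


Listing all tokens and tracking unique types:
  Token 1: 'forest' -> NEW (unique so far: 1)
  Token 2: 'blue' -> NEW (unique so far: 2)
  Token 3: 'on' -> NEW (unique so far: 3)
  Token 4: 'soft' -> NEW (unique so far: 4)
  Token 5: 'red' -> NEW (unique so far: 5)
  Token 6: 'slowly' -> NEW (unique so far: 6)
  Token 7: 'road' -> NEW (unique so far: 7)
  Token 8: 'yellow' -> NEW (unique so far: 8)
  Token 9: 'house' -> NEW (unique so far: 9)
  Token 10: 'field' -> NEW (unique so far: 10)
  Token 11: 'teacher' -> NEW (unique so far: 11)
  Token 12: 'built' -> NEW (unique so far: 12)
  Token 13: 'drinks' -> NEW (unique so far: 13)
  Token 14: 'green' -> NEW (unique so far: 14)
Unique types: ('blue', 'built', 'drinks', 'field', 'forest', 'green', 'house', 'on', 'red', 'road', 'slowly', 'soft', 'teacher', 'yellow')
Vocabulary size: 14

14


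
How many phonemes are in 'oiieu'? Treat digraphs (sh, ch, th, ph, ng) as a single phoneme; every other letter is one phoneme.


Parsing 'oiieu' greedily, digraphs first:
  'o' -> vowel phoneme (phonemes so far: 1)
  'i' -> vowel phoneme (phonemes so far: 2)
  'i' -> vowel phoneme (phonemes so far: 3)
  'e' -> vowel phoneme (phonemes so far: 4)
  'u' -> vowel phoneme (phonemes so far: 5)
Total phonemes: 5

5


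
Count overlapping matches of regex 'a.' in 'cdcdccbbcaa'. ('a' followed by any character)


Pattern: a. means 'a' followed by any character.
Scanning 'cdcdccbbcaa' position-by-position:
  Pos 0: window 'cd' -> no
  Pos 1: window 'dc' -> no
  Pos 2: window 'cd' -> no
  Pos 3: window 'dc' -> no
  Pos 4: window 'cc' -> no
  Pos 5: window 'cb' -> no
  Pos 6: window 'bb' -> no
  Pos 7: window 'bc' -> no
  Pos 8: window 'ca' -> no
  Pos 9: window 'aa' -> MATCH
  Pos 10: window 'a' -> no
Total matches: 1

1


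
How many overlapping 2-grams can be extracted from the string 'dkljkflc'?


String 'dkljkflc' has length L = 8.
Number of overlapping n-grams = L - n + 1
Substituting: 8 - 2 + 1 = 7

7


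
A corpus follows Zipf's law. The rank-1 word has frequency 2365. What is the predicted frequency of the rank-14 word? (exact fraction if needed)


Zipf's law: freq(rank) = f1 / rank
f1 = 2365, rank = 14
freq = 2365 / 14
GCD(2365, 14) = 1
Simplified: 2365/14

2365/14


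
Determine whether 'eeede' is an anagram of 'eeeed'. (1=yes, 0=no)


Sort characters of 'eeede': 'deeee'
Sort characters of 'eeeed': 'deeee'
Sorted forms match -> they ARE anagrams
Result: 1

1


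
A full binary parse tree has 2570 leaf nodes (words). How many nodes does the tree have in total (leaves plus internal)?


Leaf nodes (terminals): 2570
Internal nodes = n - 1 = 2570 - 1 = 2569
Total = leaves + internal = 2570 + 2569 = 5139

5139


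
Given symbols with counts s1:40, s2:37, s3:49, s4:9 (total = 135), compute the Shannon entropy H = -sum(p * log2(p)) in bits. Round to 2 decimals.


Computing entropy H = -sum(p_i * log2(p_i)):
  s1: p = 40/135 = 0.2963, -p*log2(p) = 0.5200
  s2: p = 37/135 = 0.2741, -p*log2(p) = 0.5118
  s3: p = 49/135 = 0.3630, -p*log2(p) = 0.5307
  s4: p = 9/135 = 0.0667, -p*log2(p) = 0.2605
H = sum of terms = 1.8230
Rounded to 2 decimals: 1.82

1.82


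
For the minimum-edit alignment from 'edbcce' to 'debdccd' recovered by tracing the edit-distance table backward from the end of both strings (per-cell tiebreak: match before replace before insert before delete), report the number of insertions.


Edit distance = 4. Backtracking from cell (6, 7) with preference match > replace > insert > delete,
then listing the resulting alignment 'edbcce' -> 'debdccd' left to right:
  Step 1: insert 'd' [insertion #1]
  Step 2: keep 'e'
  Step 3: replace d->b
  Step 4: replace b->d
  Step 5: keep 'c'
  Step 6: keep 'c'
  Step 7: replace e->d
Total insertions: 1

1


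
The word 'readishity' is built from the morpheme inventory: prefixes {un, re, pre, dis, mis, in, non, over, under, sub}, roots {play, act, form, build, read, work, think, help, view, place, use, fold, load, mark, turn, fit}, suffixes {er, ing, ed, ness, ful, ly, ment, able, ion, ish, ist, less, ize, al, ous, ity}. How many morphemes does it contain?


Segmenting 'readishity' against the inventory:
  'read' -> root (morpheme 1)
  'ish' -> suffix (morpheme 2)
  'ity' -> suffix (morpheme 3)
Total morphemes: 3

3


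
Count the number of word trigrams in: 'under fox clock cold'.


Word trigrams from [4] words:
  Trigram 1: (under fox clock)
  Trigram 2: (fox clock cold)
Total word trigrams: 4 - 2 = 2

2


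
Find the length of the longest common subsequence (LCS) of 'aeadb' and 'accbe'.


DP table for LCS of 'aeadb' and 'accbe':
       a  c  c  b  e
    0  0  0  0  0  0
  a 0  1  1  1  1  1
  e 0  1  1  1  1  2
  a 0  1  1  1  1  2
  d 0  1  1  1  1  2
  b 0  1  1  1  2  2
LCS: 'ae'
LCS length = 2

2


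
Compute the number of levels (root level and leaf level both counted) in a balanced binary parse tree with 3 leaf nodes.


In a balanced binary tree with n leaves the deepest leaf is ceil(log2(n)) edges below the root,
so counting node levels inclusive of root and leaves gives ceil(log2(n)) + 1 levels.
log2(3) = 1.5850
ceil(1.5850) = 2
levels = 2 + 1 = 3

3


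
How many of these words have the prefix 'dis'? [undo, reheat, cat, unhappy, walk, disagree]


Checking each word for prefix 'dis':
  'undo' -> no (count: 0)
  'reheat' -> no (count: 0)
  'cat' -> no (count: 0)
  'unhappy' -> no (count: 0)
  'walk' -> no (count: 0)
  'disagree' -> YES, starts with 'dis' (count: 1)
Total with prefix 'dis': 1

1


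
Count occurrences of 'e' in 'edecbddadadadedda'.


Scanning 'edecbddadadadedda' for 'e':
  Position 0: 'e' -> MATCH (count: 1)
  Position 2: 'e' -> MATCH (count: 2)
  Position 13: 'e' -> MATCH (count: 3)
Total occurrences of 'e': 3

3


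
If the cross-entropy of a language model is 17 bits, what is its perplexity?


Perplexity formula: PP = 2^H
H = 17
PP = 2^17
PP = 2^17 = 131072

131072


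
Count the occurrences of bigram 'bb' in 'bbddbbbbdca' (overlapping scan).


Scanning 'bbddbbbbdca' for bigram 'bb':
  Position 0: 'bb' -> MATCH
  Position 1: 'bd' -> no
  Position 2: 'dd' -> no
  Position 3: 'db' -> no
  Position 4: 'bb' -> MATCH
  Position 5: 'bb' -> MATCH
  Position 6: 'bb' -> MATCH
  Position 7: 'bd' -> no
  Position 8: 'dc' -> no
  Position 9: 'ca' -> no
Total matches: 4

4


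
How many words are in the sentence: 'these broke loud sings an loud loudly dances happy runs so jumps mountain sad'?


Counting words by splitting on spaces:
  Word 1: 'these'
  Word 2: 'broke'
  Word 3: 'loud'
  Word 4: 'sings'
  Word 5: 'an'
  Word 6: 'loud'
  Word 7: 'loudly'
  Word 8: 'dances'
  Word 9: 'happy'
  Word 10: 'runs'
  Word 11: 'so'
  Word 12: 'jumps'
  Word 13: 'mountain'
  Word 14: 'sad'
Total words: 14

14


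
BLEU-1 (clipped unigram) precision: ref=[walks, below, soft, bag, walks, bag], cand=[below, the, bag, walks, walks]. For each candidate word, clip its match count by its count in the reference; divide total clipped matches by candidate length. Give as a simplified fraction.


Reference word counts: {'bag': 2, 'below': 1, 'soft': 1, 'walks': 2}
Checking each candidate word (with clipping):
  'below' -> in reference (ref count 1, used 1/1) -> match (matches: 1)
  'the' -> not in reference -> no match (matches: 1)
  'bag' -> in reference (ref count 2, used 1/2) -> match (matches: 2)
  'walks' -> in reference (ref count 2, used 1/2) -> match (matches: 3)
  'walks' -> in reference (ref count 2, used 2/2) -> match (matches: 4)
Clipped matches: 4, Candidate length: 5
Precision = 4/5

4/5
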